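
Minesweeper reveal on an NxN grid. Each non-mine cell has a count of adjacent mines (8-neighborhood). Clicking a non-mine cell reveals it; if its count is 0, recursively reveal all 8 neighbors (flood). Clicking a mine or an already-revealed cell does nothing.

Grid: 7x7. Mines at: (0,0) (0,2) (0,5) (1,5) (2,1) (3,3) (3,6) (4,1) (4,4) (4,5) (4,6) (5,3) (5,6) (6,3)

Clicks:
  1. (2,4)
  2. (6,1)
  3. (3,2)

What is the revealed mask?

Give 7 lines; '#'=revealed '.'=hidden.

Answer: .......
.......
....#..
..#....
.......
###....
###....

Derivation:
Click 1 (2,4) count=2: revealed 1 new [(2,4)] -> total=1
Click 2 (6,1) count=0: revealed 6 new [(5,0) (5,1) (5,2) (6,0) (6,1) (6,2)] -> total=7
Click 3 (3,2) count=3: revealed 1 new [(3,2)] -> total=8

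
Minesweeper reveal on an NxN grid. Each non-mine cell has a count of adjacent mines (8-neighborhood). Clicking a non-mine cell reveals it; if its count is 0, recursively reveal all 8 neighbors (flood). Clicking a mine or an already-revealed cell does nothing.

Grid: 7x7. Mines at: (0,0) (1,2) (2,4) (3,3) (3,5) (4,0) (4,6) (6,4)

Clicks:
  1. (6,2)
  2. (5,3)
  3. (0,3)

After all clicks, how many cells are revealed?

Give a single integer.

Click 1 (6,2) count=0: revealed 11 new [(4,1) (4,2) (4,3) (5,0) (5,1) (5,2) (5,3) (6,0) (6,1) (6,2) (6,3)] -> total=11
Click 2 (5,3) count=1: revealed 0 new [(none)] -> total=11
Click 3 (0,3) count=1: revealed 1 new [(0,3)] -> total=12

Answer: 12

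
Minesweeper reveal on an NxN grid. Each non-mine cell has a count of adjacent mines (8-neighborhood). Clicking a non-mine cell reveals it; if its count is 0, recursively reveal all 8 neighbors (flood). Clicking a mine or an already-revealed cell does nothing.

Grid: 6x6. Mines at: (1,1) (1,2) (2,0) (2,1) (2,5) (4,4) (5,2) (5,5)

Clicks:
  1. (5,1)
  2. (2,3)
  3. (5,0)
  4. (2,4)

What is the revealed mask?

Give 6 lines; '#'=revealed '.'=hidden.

Click 1 (5,1) count=1: revealed 1 new [(5,1)] -> total=1
Click 2 (2,3) count=1: revealed 1 new [(2,3)] -> total=2
Click 3 (5,0) count=0: revealed 5 new [(3,0) (3,1) (4,0) (4,1) (5,0)] -> total=7
Click 4 (2,4) count=1: revealed 1 new [(2,4)] -> total=8

Answer: ......
......
...##.
##....
##....
##....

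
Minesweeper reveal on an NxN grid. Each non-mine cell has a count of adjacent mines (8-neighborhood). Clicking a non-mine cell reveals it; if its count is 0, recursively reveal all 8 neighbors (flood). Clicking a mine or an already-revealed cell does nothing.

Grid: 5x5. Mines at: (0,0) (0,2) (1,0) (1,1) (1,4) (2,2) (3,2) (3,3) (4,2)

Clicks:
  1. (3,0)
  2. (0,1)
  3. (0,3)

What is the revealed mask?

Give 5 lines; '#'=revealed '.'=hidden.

Click 1 (3,0) count=0: revealed 6 new [(2,0) (2,1) (3,0) (3,1) (4,0) (4,1)] -> total=6
Click 2 (0,1) count=4: revealed 1 new [(0,1)] -> total=7
Click 3 (0,3) count=2: revealed 1 new [(0,3)] -> total=8

Answer: .#.#.
.....
##...
##...
##...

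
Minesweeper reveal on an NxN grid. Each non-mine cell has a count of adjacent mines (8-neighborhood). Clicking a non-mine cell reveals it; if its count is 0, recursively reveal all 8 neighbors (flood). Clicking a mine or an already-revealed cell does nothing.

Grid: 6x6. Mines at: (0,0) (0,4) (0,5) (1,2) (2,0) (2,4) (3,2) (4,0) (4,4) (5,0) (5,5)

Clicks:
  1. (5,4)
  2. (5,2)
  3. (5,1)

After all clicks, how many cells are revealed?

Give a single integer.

Click 1 (5,4) count=2: revealed 1 new [(5,4)] -> total=1
Click 2 (5,2) count=0: revealed 6 new [(4,1) (4,2) (4,3) (5,1) (5,2) (5,3)] -> total=7
Click 3 (5,1) count=2: revealed 0 new [(none)] -> total=7

Answer: 7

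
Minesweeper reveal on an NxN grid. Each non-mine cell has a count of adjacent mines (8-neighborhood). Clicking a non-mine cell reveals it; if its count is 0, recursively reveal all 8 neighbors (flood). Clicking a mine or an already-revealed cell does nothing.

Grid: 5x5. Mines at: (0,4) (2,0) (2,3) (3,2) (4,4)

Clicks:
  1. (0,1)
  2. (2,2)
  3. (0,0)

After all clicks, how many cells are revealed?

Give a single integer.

Answer: 9

Derivation:
Click 1 (0,1) count=0: revealed 8 new [(0,0) (0,1) (0,2) (0,3) (1,0) (1,1) (1,2) (1,3)] -> total=8
Click 2 (2,2) count=2: revealed 1 new [(2,2)] -> total=9
Click 3 (0,0) count=0: revealed 0 new [(none)] -> total=9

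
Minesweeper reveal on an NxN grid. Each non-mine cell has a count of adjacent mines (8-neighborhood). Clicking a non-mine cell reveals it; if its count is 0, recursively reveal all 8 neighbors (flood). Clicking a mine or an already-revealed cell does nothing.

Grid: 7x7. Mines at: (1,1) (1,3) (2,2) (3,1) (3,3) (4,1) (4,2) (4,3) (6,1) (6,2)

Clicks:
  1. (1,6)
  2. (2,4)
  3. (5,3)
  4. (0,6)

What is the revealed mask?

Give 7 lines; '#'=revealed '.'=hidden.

Click 1 (1,6) count=0: revealed 23 new [(0,4) (0,5) (0,6) (1,4) (1,5) (1,6) (2,4) (2,5) (2,6) (3,4) (3,5) (3,6) (4,4) (4,5) (4,6) (5,3) (5,4) (5,5) (5,6) (6,3) (6,4) (6,5) (6,6)] -> total=23
Click 2 (2,4) count=2: revealed 0 new [(none)] -> total=23
Click 3 (5,3) count=3: revealed 0 new [(none)] -> total=23
Click 4 (0,6) count=0: revealed 0 new [(none)] -> total=23

Answer: ....###
....###
....###
....###
....###
...####
...####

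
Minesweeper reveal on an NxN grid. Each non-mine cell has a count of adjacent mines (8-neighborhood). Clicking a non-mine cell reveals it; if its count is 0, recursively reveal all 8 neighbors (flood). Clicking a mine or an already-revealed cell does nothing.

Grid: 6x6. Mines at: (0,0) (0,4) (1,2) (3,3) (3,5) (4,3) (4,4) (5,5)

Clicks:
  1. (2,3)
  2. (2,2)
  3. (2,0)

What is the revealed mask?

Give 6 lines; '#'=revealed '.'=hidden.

Click 1 (2,3) count=2: revealed 1 new [(2,3)] -> total=1
Click 2 (2,2) count=2: revealed 1 new [(2,2)] -> total=2
Click 3 (2,0) count=0: revealed 13 new [(1,0) (1,1) (2,0) (2,1) (3,0) (3,1) (3,2) (4,0) (4,1) (4,2) (5,0) (5,1) (5,2)] -> total=15

Answer: ......
##....
####..
###...
###...
###...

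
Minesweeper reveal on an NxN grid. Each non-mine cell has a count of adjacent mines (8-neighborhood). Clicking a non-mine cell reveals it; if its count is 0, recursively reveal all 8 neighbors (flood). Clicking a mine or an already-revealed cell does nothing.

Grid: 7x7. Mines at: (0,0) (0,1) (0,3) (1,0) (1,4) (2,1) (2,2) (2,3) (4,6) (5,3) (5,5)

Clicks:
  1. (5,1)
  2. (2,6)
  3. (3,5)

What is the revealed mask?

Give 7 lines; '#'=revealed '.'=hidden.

Click 1 (5,1) count=0: revealed 12 new [(3,0) (3,1) (3,2) (4,0) (4,1) (4,2) (5,0) (5,1) (5,2) (6,0) (6,1) (6,2)] -> total=12
Click 2 (2,6) count=0: revealed 8 new [(0,5) (0,6) (1,5) (1,6) (2,5) (2,6) (3,5) (3,6)] -> total=20
Click 3 (3,5) count=1: revealed 0 new [(none)] -> total=20

Answer: .....##
.....##
.....##
###..##
###....
###....
###....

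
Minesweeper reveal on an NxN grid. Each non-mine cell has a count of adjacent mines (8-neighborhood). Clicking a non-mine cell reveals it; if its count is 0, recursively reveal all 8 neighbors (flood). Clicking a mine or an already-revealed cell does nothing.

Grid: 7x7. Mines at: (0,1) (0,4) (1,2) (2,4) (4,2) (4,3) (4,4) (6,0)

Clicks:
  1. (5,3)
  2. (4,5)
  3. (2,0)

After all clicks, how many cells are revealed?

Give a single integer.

Click 1 (5,3) count=3: revealed 1 new [(5,3)] -> total=1
Click 2 (4,5) count=1: revealed 1 new [(4,5)] -> total=2
Click 3 (2,0) count=0: revealed 10 new [(1,0) (1,1) (2,0) (2,1) (3,0) (3,1) (4,0) (4,1) (5,0) (5,1)] -> total=12

Answer: 12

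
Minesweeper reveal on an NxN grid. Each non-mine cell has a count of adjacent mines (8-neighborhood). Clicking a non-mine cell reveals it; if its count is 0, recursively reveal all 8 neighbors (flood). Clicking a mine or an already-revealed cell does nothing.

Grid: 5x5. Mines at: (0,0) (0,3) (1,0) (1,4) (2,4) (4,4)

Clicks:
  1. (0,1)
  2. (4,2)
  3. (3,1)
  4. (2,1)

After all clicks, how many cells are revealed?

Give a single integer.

Click 1 (0,1) count=2: revealed 1 new [(0,1)] -> total=1
Click 2 (4,2) count=0: revealed 15 new [(1,1) (1,2) (1,3) (2,0) (2,1) (2,2) (2,3) (3,0) (3,1) (3,2) (3,3) (4,0) (4,1) (4,2) (4,3)] -> total=16
Click 3 (3,1) count=0: revealed 0 new [(none)] -> total=16
Click 4 (2,1) count=1: revealed 0 new [(none)] -> total=16

Answer: 16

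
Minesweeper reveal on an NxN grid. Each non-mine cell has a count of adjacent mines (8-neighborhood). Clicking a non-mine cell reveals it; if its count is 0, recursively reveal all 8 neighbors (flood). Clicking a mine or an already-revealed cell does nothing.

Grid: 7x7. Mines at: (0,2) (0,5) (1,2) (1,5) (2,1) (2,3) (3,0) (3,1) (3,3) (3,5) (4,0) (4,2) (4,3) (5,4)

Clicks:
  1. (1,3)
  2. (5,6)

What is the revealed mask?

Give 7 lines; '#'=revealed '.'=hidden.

Answer: .......
...#...
.......
.......
.....##
.....##
.....##

Derivation:
Click 1 (1,3) count=3: revealed 1 new [(1,3)] -> total=1
Click 2 (5,6) count=0: revealed 6 new [(4,5) (4,6) (5,5) (5,6) (6,5) (6,6)] -> total=7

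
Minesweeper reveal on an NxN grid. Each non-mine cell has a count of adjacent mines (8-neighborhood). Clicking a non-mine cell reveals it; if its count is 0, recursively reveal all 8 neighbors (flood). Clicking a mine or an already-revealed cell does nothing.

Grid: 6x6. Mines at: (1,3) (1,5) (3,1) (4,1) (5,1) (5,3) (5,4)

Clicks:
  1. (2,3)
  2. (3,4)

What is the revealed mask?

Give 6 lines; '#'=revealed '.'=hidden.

Answer: ......
......
..####
..####
..####
......

Derivation:
Click 1 (2,3) count=1: revealed 1 new [(2,3)] -> total=1
Click 2 (3,4) count=0: revealed 11 new [(2,2) (2,4) (2,5) (3,2) (3,3) (3,4) (3,5) (4,2) (4,3) (4,4) (4,5)] -> total=12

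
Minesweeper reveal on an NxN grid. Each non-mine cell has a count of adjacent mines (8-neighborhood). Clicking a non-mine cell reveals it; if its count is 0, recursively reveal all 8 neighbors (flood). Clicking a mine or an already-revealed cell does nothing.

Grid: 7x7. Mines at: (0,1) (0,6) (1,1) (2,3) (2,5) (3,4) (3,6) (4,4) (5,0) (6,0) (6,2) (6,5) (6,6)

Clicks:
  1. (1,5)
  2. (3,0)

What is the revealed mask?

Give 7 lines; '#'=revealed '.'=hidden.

Answer: .......
.....#.
###....
####...
####...
.###...
.......

Derivation:
Click 1 (1,5) count=2: revealed 1 new [(1,5)] -> total=1
Click 2 (3,0) count=0: revealed 14 new [(2,0) (2,1) (2,2) (3,0) (3,1) (3,2) (3,3) (4,0) (4,1) (4,2) (4,3) (5,1) (5,2) (5,3)] -> total=15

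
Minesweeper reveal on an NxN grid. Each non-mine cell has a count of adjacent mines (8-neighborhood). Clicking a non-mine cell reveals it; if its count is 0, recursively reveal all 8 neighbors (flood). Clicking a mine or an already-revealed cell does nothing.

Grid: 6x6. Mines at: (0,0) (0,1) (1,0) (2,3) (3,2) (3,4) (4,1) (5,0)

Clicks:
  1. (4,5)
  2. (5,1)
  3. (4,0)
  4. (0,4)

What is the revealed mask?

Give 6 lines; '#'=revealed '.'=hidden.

Click 1 (4,5) count=1: revealed 1 new [(4,5)] -> total=1
Click 2 (5,1) count=2: revealed 1 new [(5,1)] -> total=2
Click 3 (4,0) count=2: revealed 1 new [(4,0)] -> total=3
Click 4 (0,4) count=0: revealed 10 new [(0,2) (0,3) (0,4) (0,5) (1,2) (1,3) (1,4) (1,5) (2,4) (2,5)] -> total=13

Answer: ..####
..####
....##
......
#....#
.#....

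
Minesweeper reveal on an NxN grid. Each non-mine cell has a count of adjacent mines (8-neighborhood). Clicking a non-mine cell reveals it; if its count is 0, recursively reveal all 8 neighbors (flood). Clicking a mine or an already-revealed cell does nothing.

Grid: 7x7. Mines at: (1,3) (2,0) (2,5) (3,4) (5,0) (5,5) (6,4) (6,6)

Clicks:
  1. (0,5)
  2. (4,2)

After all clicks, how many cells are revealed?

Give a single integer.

Answer: 21

Derivation:
Click 1 (0,5) count=0: revealed 6 new [(0,4) (0,5) (0,6) (1,4) (1,5) (1,6)] -> total=6
Click 2 (4,2) count=0: revealed 15 new [(2,1) (2,2) (2,3) (3,1) (3,2) (3,3) (4,1) (4,2) (4,3) (5,1) (5,2) (5,3) (6,1) (6,2) (6,3)] -> total=21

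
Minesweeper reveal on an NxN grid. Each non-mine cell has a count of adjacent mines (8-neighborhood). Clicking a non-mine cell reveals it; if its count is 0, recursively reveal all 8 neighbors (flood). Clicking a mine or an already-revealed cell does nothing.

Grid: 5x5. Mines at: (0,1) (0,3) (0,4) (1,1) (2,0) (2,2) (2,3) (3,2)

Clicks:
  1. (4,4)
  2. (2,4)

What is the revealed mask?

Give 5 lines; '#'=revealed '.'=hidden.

Click 1 (4,4) count=0: revealed 4 new [(3,3) (3,4) (4,3) (4,4)] -> total=4
Click 2 (2,4) count=1: revealed 1 new [(2,4)] -> total=5

Answer: .....
.....
....#
...##
...##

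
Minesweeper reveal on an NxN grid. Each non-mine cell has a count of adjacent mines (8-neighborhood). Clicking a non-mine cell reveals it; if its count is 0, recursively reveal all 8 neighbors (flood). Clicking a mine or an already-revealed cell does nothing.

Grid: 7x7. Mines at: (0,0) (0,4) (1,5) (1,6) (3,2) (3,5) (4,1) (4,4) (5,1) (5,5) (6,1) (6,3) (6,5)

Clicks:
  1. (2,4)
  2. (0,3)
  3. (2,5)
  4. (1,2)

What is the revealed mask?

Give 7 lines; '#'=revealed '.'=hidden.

Click 1 (2,4) count=2: revealed 1 new [(2,4)] -> total=1
Click 2 (0,3) count=1: revealed 1 new [(0,3)] -> total=2
Click 3 (2,5) count=3: revealed 1 new [(2,5)] -> total=3
Click 4 (1,2) count=0: revealed 8 new [(0,1) (0,2) (1,1) (1,2) (1,3) (2,1) (2,2) (2,3)] -> total=11

Answer: .###...
.###...
.#####.
.......
.......
.......
.......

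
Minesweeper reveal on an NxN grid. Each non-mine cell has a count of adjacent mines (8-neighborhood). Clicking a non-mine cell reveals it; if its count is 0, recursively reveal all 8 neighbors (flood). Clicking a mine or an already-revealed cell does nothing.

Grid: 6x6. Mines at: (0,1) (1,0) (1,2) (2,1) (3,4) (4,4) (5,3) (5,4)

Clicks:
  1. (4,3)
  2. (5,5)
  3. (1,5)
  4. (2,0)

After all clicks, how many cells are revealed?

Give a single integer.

Click 1 (4,3) count=4: revealed 1 new [(4,3)] -> total=1
Click 2 (5,5) count=2: revealed 1 new [(5,5)] -> total=2
Click 3 (1,5) count=0: revealed 9 new [(0,3) (0,4) (0,5) (1,3) (1,4) (1,5) (2,3) (2,4) (2,5)] -> total=11
Click 4 (2,0) count=2: revealed 1 new [(2,0)] -> total=12

Answer: 12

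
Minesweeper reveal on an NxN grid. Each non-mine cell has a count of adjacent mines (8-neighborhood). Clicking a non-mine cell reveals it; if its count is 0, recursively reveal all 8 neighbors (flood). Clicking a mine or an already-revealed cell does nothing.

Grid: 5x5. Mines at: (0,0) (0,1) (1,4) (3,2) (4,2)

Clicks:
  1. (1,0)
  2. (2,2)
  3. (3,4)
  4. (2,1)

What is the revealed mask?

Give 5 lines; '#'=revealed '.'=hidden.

Answer: .....
#....
.####
...##
...##

Derivation:
Click 1 (1,0) count=2: revealed 1 new [(1,0)] -> total=1
Click 2 (2,2) count=1: revealed 1 new [(2,2)] -> total=2
Click 3 (3,4) count=0: revealed 6 new [(2,3) (2,4) (3,3) (3,4) (4,3) (4,4)] -> total=8
Click 4 (2,1) count=1: revealed 1 new [(2,1)] -> total=9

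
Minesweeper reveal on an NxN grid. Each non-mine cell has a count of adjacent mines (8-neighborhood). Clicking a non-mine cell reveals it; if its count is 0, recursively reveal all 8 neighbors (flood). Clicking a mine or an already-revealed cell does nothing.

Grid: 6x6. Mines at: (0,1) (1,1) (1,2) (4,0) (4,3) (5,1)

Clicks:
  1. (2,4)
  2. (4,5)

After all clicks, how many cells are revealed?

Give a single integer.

Click 1 (2,4) count=0: revealed 16 new [(0,3) (0,4) (0,5) (1,3) (1,4) (1,5) (2,3) (2,4) (2,5) (3,3) (3,4) (3,5) (4,4) (4,5) (5,4) (5,5)] -> total=16
Click 2 (4,5) count=0: revealed 0 new [(none)] -> total=16

Answer: 16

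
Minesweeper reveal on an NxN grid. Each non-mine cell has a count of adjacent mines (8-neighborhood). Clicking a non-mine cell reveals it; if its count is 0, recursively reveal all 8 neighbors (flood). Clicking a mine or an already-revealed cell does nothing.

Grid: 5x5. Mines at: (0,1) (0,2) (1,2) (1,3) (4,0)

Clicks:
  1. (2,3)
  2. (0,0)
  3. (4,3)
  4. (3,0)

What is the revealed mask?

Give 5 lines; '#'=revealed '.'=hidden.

Answer: #....
.....
.####
#####
.####

Derivation:
Click 1 (2,3) count=2: revealed 1 new [(2,3)] -> total=1
Click 2 (0,0) count=1: revealed 1 new [(0,0)] -> total=2
Click 3 (4,3) count=0: revealed 11 new [(2,1) (2,2) (2,4) (3,1) (3,2) (3,3) (3,4) (4,1) (4,2) (4,3) (4,4)] -> total=13
Click 4 (3,0) count=1: revealed 1 new [(3,0)] -> total=14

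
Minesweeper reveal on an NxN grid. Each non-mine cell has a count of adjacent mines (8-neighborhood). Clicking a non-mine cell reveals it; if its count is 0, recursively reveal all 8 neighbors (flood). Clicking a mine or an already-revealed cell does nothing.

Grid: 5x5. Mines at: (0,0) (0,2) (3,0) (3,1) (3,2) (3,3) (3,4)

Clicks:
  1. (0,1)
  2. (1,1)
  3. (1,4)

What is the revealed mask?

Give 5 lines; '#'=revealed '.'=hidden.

Answer: .#.##
.#.##
...##
.....
.....

Derivation:
Click 1 (0,1) count=2: revealed 1 new [(0,1)] -> total=1
Click 2 (1,1) count=2: revealed 1 new [(1,1)] -> total=2
Click 3 (1,4) count=0: revealed 6 new [(0,3) (0,4) (1,3) (1,4) (2,3) (2,4)] -> total=8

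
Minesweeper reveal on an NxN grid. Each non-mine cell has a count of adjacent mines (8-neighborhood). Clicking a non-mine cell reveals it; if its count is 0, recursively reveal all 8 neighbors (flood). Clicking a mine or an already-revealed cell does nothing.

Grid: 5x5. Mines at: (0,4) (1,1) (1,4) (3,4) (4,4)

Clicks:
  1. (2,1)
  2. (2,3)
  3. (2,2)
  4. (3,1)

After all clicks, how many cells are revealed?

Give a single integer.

Answer: 12

Derivation:
Click 1 (2,1) count=1: revealed 1 new [(2,1)] -> total=1
Click 2 (2,3) count=2: revealed 1 new [(2,3)] -> total=2
Click 3 (2,2) count=1: revealed 1 new [(2,2)] -> total=3
Click 4 (3,1) count=0: revealed 9 new [(2,0) (3,0) (3,1) (3,2) (3,3) (4,0) (4,1) (4,2) (4,3)] -> total=12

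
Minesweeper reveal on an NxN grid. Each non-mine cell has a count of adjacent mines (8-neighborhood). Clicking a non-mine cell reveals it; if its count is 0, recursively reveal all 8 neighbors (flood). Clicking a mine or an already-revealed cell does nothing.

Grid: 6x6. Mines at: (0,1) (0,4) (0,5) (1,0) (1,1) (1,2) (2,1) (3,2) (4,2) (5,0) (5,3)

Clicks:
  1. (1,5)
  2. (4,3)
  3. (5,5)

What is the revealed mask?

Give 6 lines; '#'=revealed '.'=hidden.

Answer: ......
...###
...###
...###
...###
....##

Derivation:
Click 1 (1,5) count=2: revealed 1 new [(1,5)] -> total=1
Click 2 (4,3) count=3: revealed 1 new [(4,3)] -> total=2
Click 3 (5,5) count=0: revealed 12 new [(1,3) (1,4) (2,3) (2,4) (2,5) (3,3) (3,4) (3,5) (4,4) (4,5) (5,4) (5,5)] -> total=14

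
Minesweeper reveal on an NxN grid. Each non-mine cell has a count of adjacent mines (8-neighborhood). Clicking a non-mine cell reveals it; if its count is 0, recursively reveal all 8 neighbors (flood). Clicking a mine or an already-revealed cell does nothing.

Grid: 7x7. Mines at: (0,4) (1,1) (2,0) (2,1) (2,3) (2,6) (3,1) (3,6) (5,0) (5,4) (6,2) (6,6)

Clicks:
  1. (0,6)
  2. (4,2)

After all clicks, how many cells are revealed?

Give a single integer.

Click 1 (0,6) count=0: revealed 4 new [(0,5) (0,6) (1,5) (1,6)] -> total=4
Click 2 (4,2) count=1: revealed 1 new [(4,2)] -> total=5

Answer: 5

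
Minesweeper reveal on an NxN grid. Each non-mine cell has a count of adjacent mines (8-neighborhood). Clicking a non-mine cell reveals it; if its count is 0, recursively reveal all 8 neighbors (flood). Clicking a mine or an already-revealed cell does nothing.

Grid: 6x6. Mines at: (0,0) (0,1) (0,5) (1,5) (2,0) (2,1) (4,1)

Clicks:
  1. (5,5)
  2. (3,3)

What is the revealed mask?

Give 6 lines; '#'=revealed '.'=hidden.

Click 1 (5,5) count=0: revealed 22 new [(0,2) (0,3) (0,4) (1,2) (1,3) (1,4) (2,2) (2,3) (2,4) (2,5) (3,2) (3,3) (3,4) (3,5) (4,2) (4,3) (4,4) (4,5) (5,2) (5,3) (5,4) (5,5)] -> total=22
Click 2 (3,3) count=0: revealed 0 new [(none)] -> total=22

Answer: ..###.
..###.
..####
..####
..####
..####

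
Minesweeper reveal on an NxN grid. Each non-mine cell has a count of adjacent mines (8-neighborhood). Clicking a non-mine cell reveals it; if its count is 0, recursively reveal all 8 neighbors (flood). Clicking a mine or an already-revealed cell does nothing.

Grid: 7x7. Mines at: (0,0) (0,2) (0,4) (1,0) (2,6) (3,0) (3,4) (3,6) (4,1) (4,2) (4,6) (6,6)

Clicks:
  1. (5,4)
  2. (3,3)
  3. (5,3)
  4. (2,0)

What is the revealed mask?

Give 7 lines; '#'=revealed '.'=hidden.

Answer: .......
.......
#......
...#...
...###.
######.
######.

Derivation:
Click 1 (5,4) count=0: revealed 15 new [(4,3) (4,4) (4,5) (5,0) (5,1) (5,2) (5,3) (5,4) (5,5) (6,0) (6,1) (6,2) (6,3) (6,4) (6,5)] -> total=15
Click 2 (3,3) count=2: revealed 1 new [(3,3)] -> total=16
Click 3 (5,3) count=1: revealed 0 new [(none)] -> total=16
Click 4 (2,0) count=2: revealed 1 new [(2,0)] -> total=17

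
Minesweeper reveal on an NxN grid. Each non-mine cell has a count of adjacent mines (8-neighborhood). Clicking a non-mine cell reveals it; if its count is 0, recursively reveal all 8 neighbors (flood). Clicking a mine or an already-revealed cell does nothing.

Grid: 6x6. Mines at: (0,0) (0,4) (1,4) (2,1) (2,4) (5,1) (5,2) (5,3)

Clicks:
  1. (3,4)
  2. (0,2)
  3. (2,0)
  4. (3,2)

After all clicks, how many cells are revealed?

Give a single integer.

Click 1 (3,4) count=1: revealed 1 new [(3,4)] -> total=1
Click 2 (0,2) count=0: revealed 6 new [(0,1) (0,2) (0,3) (1,1) (1,2) (1,3)] -> total=7
Click 3 (2,0) count=1: revealed 1 new [(2,0)] -> total=8
Click 4 (3,2) count=1: revealed 1 new [(3,2)] -> total=9

Answer: 9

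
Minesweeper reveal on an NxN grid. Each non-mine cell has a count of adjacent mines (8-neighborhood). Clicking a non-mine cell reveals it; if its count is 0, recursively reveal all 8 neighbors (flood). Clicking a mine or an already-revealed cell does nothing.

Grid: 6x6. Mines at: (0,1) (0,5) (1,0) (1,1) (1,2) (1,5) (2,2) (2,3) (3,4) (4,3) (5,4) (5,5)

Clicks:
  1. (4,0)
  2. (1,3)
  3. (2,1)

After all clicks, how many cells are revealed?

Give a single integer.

Click 1 (4,0) count=0: revealed 11 new [(2,0) (2,1) (3,0) (3,1) (3,2) (4,0) (4,1) (4,2) (5,0) (5,1) (5,2)] -> total=11
Click 2 (1,3) count=3: revealed 1 new [(1,3)] -> total=12
Click 3 (2,1) count=4: revealed 0 new [(none)] -> total=12

Answer: 12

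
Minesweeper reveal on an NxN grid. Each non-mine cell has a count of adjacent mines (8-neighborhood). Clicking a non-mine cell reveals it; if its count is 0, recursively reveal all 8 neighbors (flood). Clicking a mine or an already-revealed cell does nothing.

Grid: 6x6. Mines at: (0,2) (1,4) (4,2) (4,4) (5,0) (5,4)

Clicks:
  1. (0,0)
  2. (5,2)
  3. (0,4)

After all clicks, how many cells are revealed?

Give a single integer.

Answer: 18

Derivation:
Click 1 (0,0) count=0: revealed 16 new [(0,0) (0,1) (1,0) (1,1) (1,2) (1,3) (2,0) (2,1) (2,2) (2,3) (3,0) (3,1) (3,2) (3,3) (4,0) (4,1)] -> total=16
Click 2 (5,2) count=1: revealed 1 new [(5,2)] -> total=17
Click 3 (0,4) count=1: revealed 1 new [(0,4)] -> total=18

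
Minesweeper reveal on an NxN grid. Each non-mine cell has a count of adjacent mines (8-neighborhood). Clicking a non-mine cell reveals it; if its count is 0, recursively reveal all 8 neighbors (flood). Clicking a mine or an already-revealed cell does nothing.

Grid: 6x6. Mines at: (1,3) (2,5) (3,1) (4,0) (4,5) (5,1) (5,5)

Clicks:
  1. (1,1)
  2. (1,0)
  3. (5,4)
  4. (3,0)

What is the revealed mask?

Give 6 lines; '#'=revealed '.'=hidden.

Answer: ###...
###...
###...
#.....
......
....#.

Derivation:
Click 1 (1,1) count=0: revealed 9 new [(0,0) (0,1) (0,2) (1,0) (1,1) (1,2) (2,0) (2,1) (2,2)] -> total=9
Click 2 (1,0) count=0: revealed 0 new [(none)] -> total=9
Click 3 (5,4) count=2: revealed 1 new [(5,4)] -> total=10
Click 4 (3,0) count=2: revealed 1 new [(3,0)] -> total=11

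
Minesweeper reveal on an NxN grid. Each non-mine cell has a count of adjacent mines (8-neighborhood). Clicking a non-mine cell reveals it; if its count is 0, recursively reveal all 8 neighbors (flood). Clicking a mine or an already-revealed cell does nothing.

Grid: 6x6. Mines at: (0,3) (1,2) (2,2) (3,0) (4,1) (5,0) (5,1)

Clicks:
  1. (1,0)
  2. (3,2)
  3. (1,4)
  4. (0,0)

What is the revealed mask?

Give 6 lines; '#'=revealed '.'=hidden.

Answer: ##....
##..#.
##....
..#...
......
......

Derivation:
Click 1 (1,0) count=0: revealed 6 new [(0,0) (0,1) (1,0) (1,1) (2,0) (2,1)] -> total=6
Click 2 (3,2) count=2: revealed 1 new [(3,2)] -> total=7
Click 3 (1,4) count=1: revealed 1 new [(1,4)] -> total=8
Click 4 (0,0) count=0: revealed 0 new [(none)] -> total=8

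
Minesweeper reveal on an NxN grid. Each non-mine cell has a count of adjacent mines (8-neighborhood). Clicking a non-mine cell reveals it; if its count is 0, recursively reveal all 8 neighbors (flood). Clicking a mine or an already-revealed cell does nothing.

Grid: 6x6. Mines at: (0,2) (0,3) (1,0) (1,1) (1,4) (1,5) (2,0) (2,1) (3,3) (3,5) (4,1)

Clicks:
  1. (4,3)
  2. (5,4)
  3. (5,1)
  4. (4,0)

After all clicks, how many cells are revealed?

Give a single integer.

Answer: 10

Derivation:
Click 1 (4,3) count=1: revealed 1 new [(4,3)] -> total=1
Click 2 (5,4) count=0: revealed 7 new [(4,2) (4,4) (4,5) (5,2) (5,3) (5,4) (5,5)] -> total=8
Click 3 (5,1) count=1: revealed 1 new [(5,1)] -> total=9
Click 4 (4,0) count=1: revealed 1 new [(4,0)] -> total=10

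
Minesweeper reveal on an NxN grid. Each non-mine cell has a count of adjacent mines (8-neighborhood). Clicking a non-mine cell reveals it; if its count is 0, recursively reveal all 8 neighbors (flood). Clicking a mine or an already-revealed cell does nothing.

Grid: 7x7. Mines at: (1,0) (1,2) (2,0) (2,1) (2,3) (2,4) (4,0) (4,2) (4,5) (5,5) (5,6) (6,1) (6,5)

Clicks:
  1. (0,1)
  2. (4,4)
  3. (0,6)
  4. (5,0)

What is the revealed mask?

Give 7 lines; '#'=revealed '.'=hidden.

Click 1 (0,1) count=2: revealed 1 new [(0,1)] -> total=1
Click 2 (4,4) count=2: revealed 1 new [(4,4)] -> total=2
Click 3 (0,6) count=0: revealed 12 new [(0,3) (0,4) (0,5) (0,6) (1,3) (1,4) (1,5) (1,6) (2,5) (2,6) (3,5) (3,6)] -> total=14
Click 4 (5,0) count=2: revealed 1 new [(5,0)] -> total=15

Answer: .#.####
...####
.....##
.....##
....#..
#......
.......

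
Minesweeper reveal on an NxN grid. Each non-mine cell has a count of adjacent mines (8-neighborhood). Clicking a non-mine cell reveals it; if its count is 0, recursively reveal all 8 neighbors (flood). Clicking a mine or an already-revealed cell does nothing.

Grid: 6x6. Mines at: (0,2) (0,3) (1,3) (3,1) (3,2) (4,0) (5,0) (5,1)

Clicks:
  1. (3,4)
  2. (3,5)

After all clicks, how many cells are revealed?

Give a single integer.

Click 1 (3,4) count=0: revealed 18 new [(0,4) (0,5) (1,4) (1,5) (2,3) (2,4) (2,5) (3,3) (3,4) (3,5) (4,2) (4,3) (4,4) (4,5) (5,2) (5,3) (5,4) (5,5)] -> total=18
Click 2 (3,5) count=0: revealed 0 new [(none)] -> total=18

Answer: 18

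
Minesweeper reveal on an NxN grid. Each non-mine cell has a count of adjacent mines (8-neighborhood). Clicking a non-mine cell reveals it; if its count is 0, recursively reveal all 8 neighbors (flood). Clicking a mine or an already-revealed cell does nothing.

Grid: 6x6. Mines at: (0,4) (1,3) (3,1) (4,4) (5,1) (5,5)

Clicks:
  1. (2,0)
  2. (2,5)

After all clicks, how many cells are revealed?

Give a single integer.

Answer: 7

Derivation:
Click 1 (2,0) count=1: revealed 1 new [(2,0)] -> total=1
Click 2 (2,5) count=0: revealed 6 new [(1,4) (1,5) (2,4) (2,5) (3,4) (3,5)] -> total=7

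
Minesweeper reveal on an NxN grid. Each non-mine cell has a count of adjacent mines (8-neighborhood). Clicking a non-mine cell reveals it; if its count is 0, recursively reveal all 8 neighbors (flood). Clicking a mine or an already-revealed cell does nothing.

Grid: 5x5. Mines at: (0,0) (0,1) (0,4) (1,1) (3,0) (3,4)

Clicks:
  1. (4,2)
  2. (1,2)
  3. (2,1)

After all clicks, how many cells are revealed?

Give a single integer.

Click 1 (4,2) count=0: revealed 9 new [(2,1) (2,2) (2,3) (3,1) (3,2) (3,3) (4,1) (4,2) (4,3)] -> total=9
Click 2 (1,2) count=2: revealed 1 new [(1,2)] -> total=10
Click 3 (2,1) count=2: revealed 0 new [(none)] -> total=10

Answer: 10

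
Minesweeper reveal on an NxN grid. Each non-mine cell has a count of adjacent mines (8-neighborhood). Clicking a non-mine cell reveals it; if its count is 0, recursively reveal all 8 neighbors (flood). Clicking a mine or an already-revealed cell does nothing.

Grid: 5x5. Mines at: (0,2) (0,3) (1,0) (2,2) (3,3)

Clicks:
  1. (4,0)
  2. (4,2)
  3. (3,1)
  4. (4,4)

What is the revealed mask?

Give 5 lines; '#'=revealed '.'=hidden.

Answer: .....
.....
##...
###..
###.#

Derivation:
Click 1 (4,0) count=0: revealed 8 new [(2,0) (2,1) (3,0) (3,1) (3,2) (4,0) (4,1) (4,2)] -> total=8
Click 2 (4,2) count=1: revealed 0 new [(none)] -> total=8
Click 3 (3,1) count=1: revealed 0 new [(none)] -> total=8
Click 4 (4,4) count=1: revealed 1 new [(4,4)] -> total=9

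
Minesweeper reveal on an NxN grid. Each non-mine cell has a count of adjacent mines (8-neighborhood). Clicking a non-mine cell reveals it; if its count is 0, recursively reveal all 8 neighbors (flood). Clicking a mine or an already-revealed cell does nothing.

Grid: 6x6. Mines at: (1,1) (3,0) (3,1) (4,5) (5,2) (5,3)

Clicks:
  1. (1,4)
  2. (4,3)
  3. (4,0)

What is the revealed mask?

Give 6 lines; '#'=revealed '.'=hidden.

Click 1 (1,4) count=0: revealed 19 new [(0,2) (0,3) (0,4) (0,5) (1,2) (1,3) (1,4) (1,5) (2,2) (2,3) (2,4) (2,5) (3,2) (3,3) (3,4) (3,5) (4,2) (4,3) (4,4)] -> total=19
Click 2 (4,3) count=2: revealed 0 new [(none)] -> total=19
Click 3 (4,0) count=2: revealed 1 new [(4,0)] -> total=20

Answer: ..####
..####
..####
..####
#.###.
......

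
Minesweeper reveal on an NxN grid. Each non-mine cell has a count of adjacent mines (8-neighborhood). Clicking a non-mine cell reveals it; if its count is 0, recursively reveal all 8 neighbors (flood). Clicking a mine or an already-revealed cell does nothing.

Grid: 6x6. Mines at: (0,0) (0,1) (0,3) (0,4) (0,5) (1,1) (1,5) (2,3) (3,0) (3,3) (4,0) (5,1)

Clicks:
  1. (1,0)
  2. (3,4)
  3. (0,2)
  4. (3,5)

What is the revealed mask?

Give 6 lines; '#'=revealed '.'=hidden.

Answer: ..#...
#.....
....##
....##
..####
..####

Derivation:
Click 1 (1,0) count=3: revealed 1 new [(1,0)] -> total=1
Click 2 (3,4) count=2: revealed 1 new [(3,4)] -> total=2
Click 3 (0,2) count=3: revealed 1 new [(0,2)] -> total=3
Click 4 (3,5) count=0: revealed 11 new [(2,4) (2,5) (3,5) (4,2) (4,3) (4,4) (4,5) (5,2) (5,3) (5,4) (5,5)] -> total=14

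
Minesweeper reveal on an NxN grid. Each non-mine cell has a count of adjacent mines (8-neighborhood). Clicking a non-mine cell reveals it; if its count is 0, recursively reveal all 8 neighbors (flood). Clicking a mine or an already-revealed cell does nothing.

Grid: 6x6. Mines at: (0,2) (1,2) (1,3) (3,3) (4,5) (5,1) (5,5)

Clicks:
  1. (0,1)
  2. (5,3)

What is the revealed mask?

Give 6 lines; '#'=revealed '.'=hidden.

Answer: .#....
......
......
......
..###.
..###.

Derivation:
Click 1 (0,1) count=2: revealed 1 new [(0,1)] -> total=1
Click 2 (5,3) count=0: revealed 6 new [(4,2) (4,3) (4,4) (5,2) (5,3) (5,4)] -> total=7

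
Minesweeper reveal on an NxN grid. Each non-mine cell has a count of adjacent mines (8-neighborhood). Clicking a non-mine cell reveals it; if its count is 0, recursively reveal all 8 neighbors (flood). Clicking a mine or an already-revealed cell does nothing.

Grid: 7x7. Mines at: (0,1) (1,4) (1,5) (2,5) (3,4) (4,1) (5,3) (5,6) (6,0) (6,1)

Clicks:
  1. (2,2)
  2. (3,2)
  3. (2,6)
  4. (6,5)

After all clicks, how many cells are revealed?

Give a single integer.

Click 1 (2,2) count=0: revealed 12 new [(1,0) (1,1) (1,2) (1,3) (2,0) (2,1) (2,2) (2,3) (3,0) (3,1) (3,2) (3,3)] -> total=12
Click 2 (3,2) count=1: revealed 0 new [(none)] -> total=12
Click 3 (2,6) count=2: revealed 1 new [(2,6)] -> total=13
Click 4 (6,5) count=1: revealed 1 new [(6,5)] -> total=14

Answer: 14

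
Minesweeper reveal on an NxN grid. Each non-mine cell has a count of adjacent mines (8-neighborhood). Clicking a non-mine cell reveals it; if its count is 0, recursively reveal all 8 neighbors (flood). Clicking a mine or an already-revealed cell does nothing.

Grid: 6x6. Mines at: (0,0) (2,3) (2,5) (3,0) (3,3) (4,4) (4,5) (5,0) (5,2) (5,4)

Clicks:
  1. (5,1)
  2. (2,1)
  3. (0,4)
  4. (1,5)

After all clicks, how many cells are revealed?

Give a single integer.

Click 1 (5,1) count=2: revealed 1 new [(5,1)] -> total=1
Click 2 (2,1) count=1: revealed 1 new [(2,1)] -> total=2
Click 3 (0,4) count=0: revealed 10 new [(0,1) (0,2) (0,3) (0,4) (0,5) (1,1) (1,2) (1,3) (1,4) (1,5)] -> total=12
Click 4 (1,5) count=1: revealed 0 new [(none)] -> total=12

Answer: 12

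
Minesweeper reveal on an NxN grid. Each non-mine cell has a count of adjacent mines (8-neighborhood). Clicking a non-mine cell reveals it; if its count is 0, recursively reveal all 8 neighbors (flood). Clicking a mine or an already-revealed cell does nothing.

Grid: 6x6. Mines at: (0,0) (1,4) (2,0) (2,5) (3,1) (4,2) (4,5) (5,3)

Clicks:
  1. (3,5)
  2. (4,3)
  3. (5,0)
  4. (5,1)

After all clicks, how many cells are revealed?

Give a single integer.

Answer: 6

Derivation:
Click 1 (3,5) count=2: revealed 1 new [(3,5)] -> total=1
Click 2 (4,3) count=2: revealed 1 new [(4,3)] -> total=2
Click 3 (5,0) count=0: revealed 4 new [(4,0) (4,1) (5,0) (5,1)] -> total=6
Click 4 (5,1) count=1: revealed 0 new [(none)] -> total=6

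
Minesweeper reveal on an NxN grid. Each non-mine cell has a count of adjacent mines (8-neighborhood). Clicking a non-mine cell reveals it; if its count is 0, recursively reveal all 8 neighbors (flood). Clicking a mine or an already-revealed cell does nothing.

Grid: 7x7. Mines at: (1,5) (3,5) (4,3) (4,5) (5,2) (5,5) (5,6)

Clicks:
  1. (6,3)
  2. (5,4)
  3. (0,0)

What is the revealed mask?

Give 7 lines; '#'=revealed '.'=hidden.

Click 1 (6,3) count=1: revealed 1 new [(6,3)] -> total=1
Click 2 (5,4) count=3: revealed 1 new [(5,4)] -> total=2
Click 3 (0,0) count=0: revealed 27 new [(0,0) (0,1) (0,2) (0,3) (0,4) (1,0) (1,1) (1,2) (1,3) (1,4) (2,0) (2,1) (2,2) (2,3) (2,4) (3,0) (3,1) (3,2) (3,3) (3,4) (4,0) (4,1) (4,2) (5,0) (5,1) (6,0) (6,1)] -> total=29

Answer: #####..
#####..
#####..
#####..
###....
##..#..
##.#...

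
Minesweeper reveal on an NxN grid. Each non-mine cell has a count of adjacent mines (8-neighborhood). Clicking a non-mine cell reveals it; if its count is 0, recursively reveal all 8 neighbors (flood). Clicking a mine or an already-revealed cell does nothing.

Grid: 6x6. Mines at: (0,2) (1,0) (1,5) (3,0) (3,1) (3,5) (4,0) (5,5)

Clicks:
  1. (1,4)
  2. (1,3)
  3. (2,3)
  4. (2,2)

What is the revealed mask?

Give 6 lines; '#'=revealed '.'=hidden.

Answer: ......
..###.
..###.
..###.
.####.
.####.

Derivation:
Click 1 (1,4) count=1: revealed 1 new [(1,4)] -> total=1
Click 2 (1,3) count=1: revealed 1 new [(1,3)] -> total=2
Click 3 (2,3) count=0: revealed 15 new [(1,2) (2,2) (2,3) (2,4) (3,2) (3,3) (3,4) (4,1) (4,2) (4,3) (4,4) (5,1) (5,2) (5,3) (5,4)] -> total=17
Click 4 (2,2) count=1: revealed 0 new [(none)] -> total=17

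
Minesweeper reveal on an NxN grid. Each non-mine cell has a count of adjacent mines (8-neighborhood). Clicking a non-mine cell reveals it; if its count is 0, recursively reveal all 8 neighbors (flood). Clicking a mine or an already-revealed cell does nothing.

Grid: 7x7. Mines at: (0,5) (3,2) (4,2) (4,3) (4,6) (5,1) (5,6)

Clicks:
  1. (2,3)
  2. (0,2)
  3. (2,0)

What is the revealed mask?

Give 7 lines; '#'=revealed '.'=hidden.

Answer: #####..
#######
#######
##.####
##.....
.......
.......

Derivation:
Click 1 (2,3) count=1: revealed 1 new [(2,3)] -> total=1
Click 2 (0,2) count=0: revealed 26 new [(0,0) (0,1) (0,2) (0,3) (0,4) (1,0) (1,1) (1,2) (1,3) (1,4) (1,5) (1,6) (2,0) (2,1) (2,2) (2,4) (2,5) (2,6) (3,0) (3,1) (3,3) (3,4) (3,5) (3,6) (4,0) (4,1)] -> total=27
Click 3 (2,0) count=0: revealed 0 new [(none)] -> total=27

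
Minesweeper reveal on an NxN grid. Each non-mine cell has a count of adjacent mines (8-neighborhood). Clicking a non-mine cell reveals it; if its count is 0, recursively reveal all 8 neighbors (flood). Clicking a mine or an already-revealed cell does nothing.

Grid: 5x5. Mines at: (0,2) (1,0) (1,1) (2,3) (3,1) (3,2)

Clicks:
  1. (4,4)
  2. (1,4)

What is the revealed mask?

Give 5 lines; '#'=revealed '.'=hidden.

Answer: .....
....#
.....
...##
...##

Derivation:
Click 1 (4,4) count=0: revealed 4 new [(3,3) (3,4) (4,3) (4,4)] -> total=4
Click 2 (1,4) count=1: revealed 1 new [(1,4)] -> total=5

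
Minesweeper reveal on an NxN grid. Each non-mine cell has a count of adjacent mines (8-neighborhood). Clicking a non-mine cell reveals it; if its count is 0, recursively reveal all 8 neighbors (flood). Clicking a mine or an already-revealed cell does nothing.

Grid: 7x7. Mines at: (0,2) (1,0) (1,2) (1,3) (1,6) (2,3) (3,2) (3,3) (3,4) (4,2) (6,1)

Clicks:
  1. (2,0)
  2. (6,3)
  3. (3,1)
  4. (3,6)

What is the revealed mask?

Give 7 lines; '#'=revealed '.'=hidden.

Answer: .......
.......
#....##
.#...##
...####
..#####
..#####

Derivation:
Click 1 (2,0) count=1: revealed 1 new [(2,0)] -> total=1
Click 2 (6,3) count=0: revealed 18 new [(2,5) (2,6) (3,5) (3,6) (4,3) (4,4) (4,5) (4,6) (5,2) (5,3) (5,4) (5,5) (5,6) (6,2) (6,3) (6,4) (6,5) (6,6)] -> total=19
Click 3 (3,1) count=2: revealed 1 new [(3,1)] -> total=20
Click 4 (3,6) count=0: revealed 0 new [(none)] -> total=20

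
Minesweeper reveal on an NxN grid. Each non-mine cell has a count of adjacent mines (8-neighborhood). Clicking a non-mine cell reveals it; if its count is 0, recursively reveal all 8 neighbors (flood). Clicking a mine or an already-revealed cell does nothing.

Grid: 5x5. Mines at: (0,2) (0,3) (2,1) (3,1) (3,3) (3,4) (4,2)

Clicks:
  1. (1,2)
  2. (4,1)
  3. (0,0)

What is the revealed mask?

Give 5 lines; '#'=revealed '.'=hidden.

Answer: ##...
###..
.....
.....
.#...

Derivation:
Click 1 (1,2) count=3: revealed 1 new [(1,2)] -> total=1
Click 2 (4,1) count=2: revealed 1 new [(4,1)] -> total=2
Click 3 (0,0) count=0: revealed 4 new [(0,0) (0,1) (1,0) (1,1)] -> total=6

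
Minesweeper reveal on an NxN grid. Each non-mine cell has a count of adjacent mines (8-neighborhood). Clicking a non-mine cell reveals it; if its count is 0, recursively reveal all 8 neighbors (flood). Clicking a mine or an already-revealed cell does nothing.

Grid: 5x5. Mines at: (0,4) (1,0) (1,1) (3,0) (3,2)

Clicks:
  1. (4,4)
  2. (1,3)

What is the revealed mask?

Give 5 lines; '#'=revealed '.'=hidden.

Answer: .....
...##
...##
...##
...##

Derivation:
Click 1 (4,4) count=0: revealed 8 new [(1,3) (1,4) (2,3) (2,4) (3,3) (3,4) (4,3) (4,4)] -> total=8
Click 2 (1,3) count=1: revealed 0 new [(none)] -> total=8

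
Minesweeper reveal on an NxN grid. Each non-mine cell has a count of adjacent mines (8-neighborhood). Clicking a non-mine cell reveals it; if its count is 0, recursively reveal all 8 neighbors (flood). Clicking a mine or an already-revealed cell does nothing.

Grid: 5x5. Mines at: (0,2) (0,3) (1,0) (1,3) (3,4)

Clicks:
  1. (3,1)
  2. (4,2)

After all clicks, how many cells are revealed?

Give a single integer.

Click 1 (3,1) count=0: revealed 12 new [(2,0) (2,1) (2,2) (2,3) (3,0) (3,1) (3,2) (3,3) (4,0) (4,1) (4,2) (4,3)] -> total=12
Click 2 (4,2) count=0: revealed 0 new [(none)] -> total=12

Answer: 12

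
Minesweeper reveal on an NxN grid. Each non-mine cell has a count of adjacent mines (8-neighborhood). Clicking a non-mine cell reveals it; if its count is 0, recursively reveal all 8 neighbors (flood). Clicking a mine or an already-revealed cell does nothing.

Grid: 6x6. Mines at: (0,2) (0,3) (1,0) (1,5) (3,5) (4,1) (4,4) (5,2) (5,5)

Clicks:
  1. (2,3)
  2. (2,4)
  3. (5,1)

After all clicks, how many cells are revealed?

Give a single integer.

Answer: 13

Derivation:
Click 1 (2,3) count=0: revealed 12 new [(1,1) (1,2) (1,3) (1,4) (2,1) (2,2) (2,3) (2,4) (3,1) (3,2) (3,3) (3,4)] -> total=12
Click 2 (2,4) count=2: revealed 0 new [(none)] -> total=12
Click 3 (5,1) count=2: revealed 1 new [(5,1)] -> total=13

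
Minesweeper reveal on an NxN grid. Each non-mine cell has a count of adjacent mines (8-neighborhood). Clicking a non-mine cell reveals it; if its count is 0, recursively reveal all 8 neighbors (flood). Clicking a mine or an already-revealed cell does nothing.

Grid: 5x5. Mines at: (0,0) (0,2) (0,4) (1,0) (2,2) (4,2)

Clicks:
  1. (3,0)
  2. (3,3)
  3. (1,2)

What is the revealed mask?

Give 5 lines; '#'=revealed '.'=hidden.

Click 1 (3,0) count=0: revealed 6 new [(2,0) (2,1) (3,0) (3,1) (4,0) (4,1)] -> total=6
Click 2 (3,3) count=2: revealed 1 new [(3,3)] -> total=7
Click 3 (1,2) count=2: revealed 1 new [(1,2)] -> total=8

Answer: .....
..#..
##...
##.#.
##...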